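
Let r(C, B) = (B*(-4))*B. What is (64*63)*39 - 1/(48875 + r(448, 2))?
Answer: 7682980031/48859 ≈ 1.5725e+5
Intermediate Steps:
r(C, B) = -4*B**2 (r(C, B) = (-4*B)*B = -4*B**2)
(64*63)*39 - 1/(48875 + r(448, 2)) = (64*63)*39 - 1/(48875 - 4*2**2) = 4032*39 - 1/(48875 - 4*4) = 157248 - 1/(48875 - 16) = 157248 - 1/48859 = 7682980031/48859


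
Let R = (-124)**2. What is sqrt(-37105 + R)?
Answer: I*sqrt(21729) ≈ 147.41*I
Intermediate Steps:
R = 15376
sqrt(-37105 + R) = sqrt(-37105 + 15376) = sqrt(-21729) = I*sqrt(21729)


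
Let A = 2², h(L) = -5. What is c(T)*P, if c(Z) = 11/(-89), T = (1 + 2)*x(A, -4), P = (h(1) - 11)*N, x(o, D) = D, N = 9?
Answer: 1584/89 ≈ 17.798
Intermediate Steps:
A = 4
P = -144 (P = (-5 - 11)*9 = -16*9 = -144)
T = -12 (T = (1 + 2)*(-4) = 3*(-4) = -12)
c(Z) = -11/89 (c(Z) = 11*(-1/89) = -11/89)
c(T)*P = -11/89*(-144) = 1584/89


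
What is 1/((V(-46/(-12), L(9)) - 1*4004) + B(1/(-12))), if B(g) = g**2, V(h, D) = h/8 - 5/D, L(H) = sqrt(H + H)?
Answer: -20754216/83089784809 + 4320*sqrt(2)/83089784809 ≈ -0.00024971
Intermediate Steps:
L(H) = sqrt(2)*sqrt(H) (L(H) = sqrt(2*H) = sqrt(2)*sqrt(H))
V(h, D) = -5/D + h/8 (V(h, D) = h*(1/8) - 5/D = h/8 - 5/D = -5/D + h/8)
1/((V(-46/(-12), L(9)) - 1*4004) + B(1/(-12))) = 1/(((-5*sqrt(2)/6 + (-46/(-12))/8) - 1*4004) + (1/(-12))**2) = 1/(((-5*sqrt(2)/6 + (-46*(-1/12))/8) - 4004) + (-1/12)**2) = 1/(((-5*sqrt(2)/6 + (1/8)*(23/6)) - 4004) + 1/144) = 1/(((-5*sqrt(2)/6 + 23/48) - 4004) + 1/144) = 1/(((23/48 - 5*sqrt(2)/6) - 4004) + 1/144) = 1/((-192169/48 - 5*sqrt(2)/6) + 1/144) = 1/(-288253/72 - 5*sqrt(2)/6)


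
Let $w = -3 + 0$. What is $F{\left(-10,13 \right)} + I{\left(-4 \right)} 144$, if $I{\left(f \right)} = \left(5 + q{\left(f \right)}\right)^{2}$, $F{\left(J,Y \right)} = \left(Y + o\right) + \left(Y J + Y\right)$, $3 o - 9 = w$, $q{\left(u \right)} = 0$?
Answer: $3498$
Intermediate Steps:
$w = -3$
$o = 2$ ($o = 3 + \frac{1}{3} \left(-3\right) = 3 - 1 = 2$)
$F{\left(J,Y \right)} = 2 + 2 Y + J Y$ ($F{\left(J,Y \right)} = \left(Y + 2\right) + \left(Y J + Y\right) = \left(2 + Y\right) + \left(J Y + Y\right) = \left(2 + Y\right) + \left(Y + J Y\right) = 2 + 2 Y + J Y$)
$I{\left(f \right)} = 25$ ($I{\left(f \right)} = \left(5 + 0\right)^{2} = 5^{2} = 25$)
$F{\left(-10,13 \right)} + I{\left(-4 \right)} 144 = \left(2 + 2 \cdot 13 - 130\right) + 25 \cdot 144 = \left(2 + 26 - 130\right) + 3600 = -102 + 3600 = 3498$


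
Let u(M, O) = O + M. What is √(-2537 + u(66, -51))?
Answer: I*√2522 ≈ 50.22*I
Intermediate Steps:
u(M, O) = M + O
√(-2537 + u(66, -51)) = √(-2537 + (66 - 51)) = √(-2537 + 15) = √(-2522) = I*√2522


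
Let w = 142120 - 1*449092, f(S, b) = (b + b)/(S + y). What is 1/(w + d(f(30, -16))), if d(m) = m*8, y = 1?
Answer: -31/9516388 ≈ -3.2575e-6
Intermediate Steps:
f(S, b) = 2*b/(1 + S) (f(S, b) = (b + b)/(S + 1) = (2*b)/(1 + S) = 2*b/(1 + S))
w = -306972 (w = 142120 - 449092 = -306972)
d(m) = 8*m
1/(w + d(f(30, -16))) = 1/(-306972 + 8*(2*(-16)/(1 + 30))) = 1/(-306972 + 8*(2*(-16)/31)) = 1/(-306972 + 8*(2*(-16)*(1/31))) = 1/(-306972 + 8*(-32/31)) = 1/(-306972 - 256/31) = 1/(-9516388/31) = -31/9516388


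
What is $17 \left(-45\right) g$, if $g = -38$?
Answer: $29070$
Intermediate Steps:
$17 \left(-45\right) g = 17 \left(-45\right) \left(-38\right) = \left(-765\right) \left(-38\right) = 29070$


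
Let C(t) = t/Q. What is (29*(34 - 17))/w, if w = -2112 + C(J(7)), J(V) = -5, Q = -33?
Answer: -16269/69691 ≈ -0.23344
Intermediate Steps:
C(t) = -t/33 (C(t) = t/(-33) = -t/33)
w = -69691/33 (w = -2112 - 1/33*(-5) = -2112 + 5/33 = -69691/33 ≈ -2111.8)
(29*(34 - 17))/w = (29*(34 - 17))/(-69691/33) = (29*17)*(-33/69691) = 493*(-33/69691) = -16269/69691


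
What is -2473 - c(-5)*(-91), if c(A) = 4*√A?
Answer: -2473 + 364*I*√5 ≈ -2473.0 + 813.93*I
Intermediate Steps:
-2473 - c(-5)*(-91) = -2473 - 4*√(-5)*(-91) = -2473 - 4*(I*√5)*(-91) = -2473 - 4*I*√5*(-91) = -2473 - (-364)*I*√5 = -2473 + 364*I*√5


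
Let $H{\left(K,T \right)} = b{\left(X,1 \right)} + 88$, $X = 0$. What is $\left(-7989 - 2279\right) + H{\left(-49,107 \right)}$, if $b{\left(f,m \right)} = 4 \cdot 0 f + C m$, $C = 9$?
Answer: $-10171$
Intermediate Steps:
$b{\left(f,m \right)} = 9 m$ ($b{\left(f,m \right)} = 4 \cdot 0 f + 9 m = 0 f + 9 m = 0 + 9 m = 9 m$)
$H{\left(K,T \right)} = 97$ ($H{\left(K,T \right)} = 9 \cdot 1 + 88 = 9 + 88 = 97$)
$\left(-7989 - 2279\right) + H{\left(-49,107 \right)} = \left(-7989 - 2279\right) + 97 = -10268 + 97 = -10171$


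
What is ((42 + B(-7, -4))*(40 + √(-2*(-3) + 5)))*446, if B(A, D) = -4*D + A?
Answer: 909840 + 22746*√11 ≈ 9.8528e+5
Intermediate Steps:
B(A, D) = A - 4*D
((42 + B(-7, -4))*(40 + √(-2*(-3) + 5)))*446 = ((42 + (-7 - 4*(-4)))*(40 + √(-2*(-3) + 5)))*446 = ((42 + (-7 + 16))*(40 + √(6 + 5)))*446 = ((42 + 9)*(40 + √11))*446 = (51*(40 + √11))*446 = (2040 + 51*√11)*446 = 909840 + 22746*√11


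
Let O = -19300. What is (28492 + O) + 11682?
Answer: 20874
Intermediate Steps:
(28492 + O) + 11682 = (28492 - 19300) + 11682 = 9192 + 11682 = 20874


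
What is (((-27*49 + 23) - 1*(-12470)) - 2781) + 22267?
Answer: 30656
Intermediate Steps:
(((-27*49 + 23) - 1*(-12470)) - 2781) + 22267 = (((-1323 + 23) + 12470) - 2781) + 22267 = ((-1300 + 12470) - 2781) + 22267 = (11170 - 2781) + 22267 = 8389 + 22267 = 30656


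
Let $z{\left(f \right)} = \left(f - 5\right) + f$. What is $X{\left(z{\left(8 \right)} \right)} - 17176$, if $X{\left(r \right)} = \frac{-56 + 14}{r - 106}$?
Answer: $- \frac{1631678}{95} \approx -17176.0$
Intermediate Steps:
$z{\left(f \right)} = -5 + 2 f$ ($z{\left(f \right)} = \left(-5 + f\right) + f = -5 + 2 f$)
$X{\left(r \right)} = - \frac{42}{-106 + r}$
$X{\left(z{\left(8 \right)} \right)} - 17176 = - \frac{42}{-106 + \left(-5 + 2 \cdot 8\right)} - 17176 = - \frac{42}{-106 + \left(-5 + 16\right)} - 17176 = - \frac{42}{-106 + 11} - 17176 = - \frac{42}{-95} - 17176 = \left(-42\right) \left(- \frac{1}{95}\right) - 17176 = \frac{42}{95} - 17176 = - \frac{1631678}{95}$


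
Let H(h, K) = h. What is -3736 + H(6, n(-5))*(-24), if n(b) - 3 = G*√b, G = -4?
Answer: -3880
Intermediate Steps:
n(b) = 3 - 4*√b
-3736 + H(6, n(-5))*(-24) = -3736 + 6*(-24) = -3736 - 144 = -3880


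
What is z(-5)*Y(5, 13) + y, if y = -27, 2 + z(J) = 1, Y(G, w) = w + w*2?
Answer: -66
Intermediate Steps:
Y(G, w) = 3*w (Y(G, w) = w + 2*w = 3*w)
z(J) = -1 (z(J) = -2 + 1 = -1)
z(-5)*Y(5, 13) + y = -3*13 - 27 = -1*39 - 27 = -39 - 27 = -66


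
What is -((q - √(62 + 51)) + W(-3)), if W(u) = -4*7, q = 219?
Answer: -191 + √113 ≈ -180.37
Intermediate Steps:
W(u) = -28
-((q - √(62 + 51)) + W(-3)) = -((219 - √(62 + 51)) - 28) = -((219 - √113) - 28) = -(191 - √113) = -191 + √113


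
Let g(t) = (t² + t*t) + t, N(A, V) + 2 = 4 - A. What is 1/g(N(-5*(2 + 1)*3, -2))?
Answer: 1/4465 ≈ 0.00022396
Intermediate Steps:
N(A, V) = 2 - A (N(A, V) = -2 + (4 - A) = 2 - A)
g(t) = t + 2*t² (g(t) = (t² + t²) + t = 2*t² + t = t + 2*t²)
1/g(N(-5*(2 + 1)*3, -2)) = 1/((2 - (-5*(2 + 1))*3)*(1 + 2*(2 - (-5*(2 + 1))*3))) = 1/((2 - (-5*3)*3)*(1 + 2*(2 - (-5*3)*3))) = 1/((2 - (-15)*3)*(1 + 2*(2 - (-15)*3))) = 1/((2 - 1*(-45))*(1 + 2*(2 - 1*(-45)))) = 1/((2 + 45)*(1 + 2*(2 + 45))) = 1/(47*(1 + 2*47)) = 1/(47*(1 + 94)) = 1/(47*95) = 1/4465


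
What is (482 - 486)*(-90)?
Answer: 360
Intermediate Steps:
(482 - 486)*(-90) = -4*(-90) = 360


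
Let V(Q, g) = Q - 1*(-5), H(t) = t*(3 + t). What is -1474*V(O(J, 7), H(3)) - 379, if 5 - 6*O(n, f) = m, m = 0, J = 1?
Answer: -26932/3 ≈ -8977.3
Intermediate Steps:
O(n, f) = ⅚ (O(n, f) = ⅚ - ⅙*0 = ⅚ + 0 = ⅚)
V(Q, g) = 5 + Q (V(Q, g) = Q + 5 = 5 + Q)
-1474*V(O(J, 7), H(3)) - 379 = -1474*(5 + ⅚) - 379 = -1474*35/6 - 379 = -25795/3 - 379 = -26932/3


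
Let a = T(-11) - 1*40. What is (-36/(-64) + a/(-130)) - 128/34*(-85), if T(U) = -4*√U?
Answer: 66741/208 + 2*I*√11/65 ≈ 320.87 + 0.10205*I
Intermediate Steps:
a = -40 - 4*I*√11 (a = -4*I*√11 - 1*40 = -4*I*√11 - 40 = -40 - 4*I*√11 ≈ -40.0 - 13.266*I)
(-36/(-64) + a/(-130)) - 128/34*(-85) = (-36/(-64) + (-40 - 4*I*√11)/(-130)) - 128/34*(-85) = (-36*(-1/64) + (-40 - 4*I*√11)*(-1/130)) - 128*1/34*(-85) = (9/16 + (4/13 + 2*I*√11/65)) - 64/17*(-85) = (181/208 + 2*I*√11/65) + 320 = 66741/208 + 2*I*√11/65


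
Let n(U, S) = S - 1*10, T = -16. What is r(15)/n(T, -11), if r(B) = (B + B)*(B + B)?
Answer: -300/7 ≈ -42.857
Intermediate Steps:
n(U, S) = -10 + S (n(U, S) = S - 10 = -10 + S)
r(B) = 4*B² (r(B) = (2*B)*(2*B) = 4*B²)
r(15)/n(T, -11) = (4*15²)/(-10 - 11) = (4*225)/(-21) = 900*(-1/21) = -300/7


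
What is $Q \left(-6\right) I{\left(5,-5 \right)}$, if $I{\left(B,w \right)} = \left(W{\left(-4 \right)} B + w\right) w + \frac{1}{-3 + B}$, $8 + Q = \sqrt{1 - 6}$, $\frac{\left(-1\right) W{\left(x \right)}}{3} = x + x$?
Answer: $-27576 + 3447 i \sqrt{5} \approx -27576.0 + 7707.7 i$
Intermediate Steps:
$W{\left(x \right)} = - 6 x$ ($W{\left(x \right)} = - 3 \left(x + x\right) = - 3 \cdot 2 x = - 6 x$)
$Q = -8 + i \sqrt{5}$ ($Q = -8 + \sqrt{1 - 6} = -8 + \sqrt{-5} = -8 + i \sqrt{5} \approx -8.0 + 2.2361 i$)
$I{\left(B,w \right)} = \frac{1}{-3 + B} + w \left(w + 24 B\right)$ ($I{\left(B,w \right)} = \left(\left(-6\right) \left(-4\right) B + w\right) w + \frac{1}{-3 + B} = \left(24 B + w\right) w + \frac{1}{-3 + B} = \left(w + 24 B\right) w + \frac{1}{-3 + B} = w \left(w + 24 B\right) + \frac{1}{-3 + B} = \frac{1}{-3 + B} + w \left(w + 24 B\right)$)
$Q \left(-6\right) I{\left(5,-5 \right)} = \left(-8 + i \sqrt{5}\right) \left(-6\right) \frac{1 - 3 \left(-5\right)^{2} + 5 \left(-5\right)^{2} - 360 \left(-5\right) + 24 \left(-5\right) 5^{2}}{-3 + 5} = \left(48 - 6 i \sqrt{5}\right) \frac{1 - 75 + 5 \cdot 25 + 1800 + 24 \left(-5\right) 25}{2} = \left(48 - 6 i \sqrt{5}\right) \frac{1 - 75 + 125 + 1800 - 3000}{2} = \left(48 - 6 i \sqrt{5}\right) \frac{1}{2} \left(-1149\right) = \left(48 - 6 i \sqrt{5}\right) \left(- \frac{1149}{2}\right) = -27576 + 3447 i \sqrt{5}$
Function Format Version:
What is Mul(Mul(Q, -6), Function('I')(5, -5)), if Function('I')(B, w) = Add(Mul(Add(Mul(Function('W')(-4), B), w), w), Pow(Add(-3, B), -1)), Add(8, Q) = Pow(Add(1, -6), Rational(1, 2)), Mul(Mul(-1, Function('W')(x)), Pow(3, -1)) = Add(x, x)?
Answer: Add(-27576, Mul(3447, I, Pow(5, Rational(1, 2)))) ≈ Add(-27576., Mul(7707.7, I))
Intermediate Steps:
Function('W')(x) = Mul(-6, x) (Function('W')(x) = Mul(-3, Add(x, x)) = Mul(-3, Mul(2, x)) = Mul(-6, x))
Q = Add(-8, Mul(I, Pow(5, Rational(1, 2)))) (Q = Add(-8, Pow(Add(1, -6), Rational(1, 2))) = Add(-8, Pow(-5, Rational(1, 2))) = Add(-8, Mul(I, Pow(5, Rational(1, 2)))) ≈ Add(-8.0000, Mul(2.2361, I)))
Function('I')(B, w) = Add(Pow(Add(-3, B), -1), Mul(w, Add(w, Mul(24, B)))) (Function('I')(B, w) = Add(Mul(Add(Mul(Mul(-6, -4), B), w), w), Pow(Add(-3, B), -1)) = Add(Mul(Add(Mul(24, B), w), w), Pow(Add(-3, B), -1)) = Add(Mul(Add(w, Mul(24, B)), w), Pow(Add(-3, B), -1)) = Add(Mul(w, Add(w, Mul(24, B))), Pow(Add(-3, B), -1)) = Add(Pow(Add(-3, B), -1), Mul(w, Add(w, Mul(24, B)))))
Mul(Mul(Q, -6), Function('I')(5, -5)) = Mul(Mul(Add(-8, Mul(I, Pow(5, Rational(1, 2)))), -6), Mul(Pow(Add(-3, 5), -1), Add(1, Mul(-3, Pow(-5, 2)), Mul(5, Pow(-5, 2)), Mul(-72, 5, -5), Mul(24, -5, Pow(5, 2))))) = Mul(Add(48, Mul(-6, I, Pow(5, Rational(1, 2)))), Mul(Pow(2, -1), Add(1, Mul(-3, 25), Mul(5, 25), 1800, Mul(24, -5, 25)))) = Mul(Add(48, Mul(-6, I, Pow(5, Rational(1, 2)))), Mul(Rational(1, 2), Add(1, -75, 125, 1800, -3000))) = Mul(Add(48, Mul(-6, I, Pow(5, Rational(1, 2)))), Mul(Rational(1, 2), -1149)) = Mul(Add(48, Mul(-6, I, Pow(5, Rational(1, 2)))), Rational(-1149, 2)) = Add(-27576, Mul(3447, I, Pow(5, Rational(1, 2))))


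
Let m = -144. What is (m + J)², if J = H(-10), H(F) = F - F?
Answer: 20736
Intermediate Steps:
H(F) = 0
J = 0
(m + J)² = (-144 + 0)² = (-144)² = 20736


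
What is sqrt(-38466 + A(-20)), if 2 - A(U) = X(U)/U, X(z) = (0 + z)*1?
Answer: 7*I*sqrt(785) ≈ 196.13*I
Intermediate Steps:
X(z) = z (X(z) = z*1 = z)
A(U) = 1 (A(U) = 2 - U/U = 2 - 1*1 = 2 - 1 = 1)
sqrt(-38466 + A(-20)) = sqrt(-38466 + 1) = sqrt(-38465) = 7*I*sqrt(785)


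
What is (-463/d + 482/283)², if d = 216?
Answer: 724524889/3736632384 ≈ 0.19390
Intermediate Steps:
(-463/d + 482/283)² = (-463/216 + 482/283)² = (-26917/61128)² = 724524889/3736632384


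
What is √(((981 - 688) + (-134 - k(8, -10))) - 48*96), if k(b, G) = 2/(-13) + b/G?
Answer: I*√18792995/65 ≈ 66.694*I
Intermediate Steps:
k(b, G) = -2/13 + b/G (k(b, G) = 2*(-1/13) + b/G = -2/13 + b/G)
√(((981 - 688) + (-134 - k(8, -10))) - 48*96) = √(((981 - 688) + (-134 - (-2/13 + 8/(-10)))) - 48*96) = √((293 + (-134 - (-2/13 + 8*(-⅒)))) - 1*4608) = √((293 + (-134 - (-2/13 - ⅘))) - 4608) = √((293 + (-134 - 1*(-62/65))) - 4608) = √((293 + (-134 + 62/65)) - 4608) = √((293 - 8648/65) - 4608) = √(10397/65 - 4608) = √(-289123/65) = I*√18792995/65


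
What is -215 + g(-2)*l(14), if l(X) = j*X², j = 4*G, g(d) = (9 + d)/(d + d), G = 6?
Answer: -8447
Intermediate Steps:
g(d) = (9 + d)/(2*d) (g(d) = (9 + d)/((2*d)) = (9 + d)*(1/(2*d)) = (9 + d)/(2*d))
j = 24 (j = 4*6 = 24)
l(X) = 24*X²
-215 + g(-2)*l(14) = -215 + ((½)*(9 - 2)/(-2))*(24*14²) = -215 + ((½)*(-½)*7)*(24*196) = -215 - 7/4*4704 = -215 - 8232 = -8447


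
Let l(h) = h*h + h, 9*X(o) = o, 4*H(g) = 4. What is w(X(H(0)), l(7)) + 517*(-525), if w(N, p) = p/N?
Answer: -270921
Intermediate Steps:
H(g) = 1 (H(g) = (¼)*4 = 1)
X(o) = o/9
l(h) = h + h² (l(h) = h² + h = h + h²)
w(X(H(0)), l(7)) + 517*(-525) = (7*(1 + 7))/(((⅑)*1)) + 517*(-525) = (7*8)/(⅑) - 271425 = 56*9 - 271425 = 504 - 271425 = -270921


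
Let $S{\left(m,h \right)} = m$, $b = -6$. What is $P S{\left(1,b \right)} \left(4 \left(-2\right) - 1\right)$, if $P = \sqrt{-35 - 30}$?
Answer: $- 9 i \sqrt{65} \approx - 72.56 i$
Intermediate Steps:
$P = i \sqrt{65}$ ($P = \sqrt{-65} = i \sqrt{65} \approx 8.0623 i$)
$P S{\left(1,b \right)} \left(4 \left(-2\right) - 1\right) = i \sqrt{65} \cdot 1 \left(4 \left(-2\right) - 1\right) = i \sqrt{65} \left(-8 - 1\right) = i \sqrt{65} \left(-9\right) = - 9 i \sqrt{65}$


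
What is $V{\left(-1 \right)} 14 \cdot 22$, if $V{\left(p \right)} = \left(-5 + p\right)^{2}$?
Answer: $11088$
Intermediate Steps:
$V{\left(-1 \right)} 14 \cdot 22 = \left(-5 - 1\right)^{2} \cdot 14 \cdot 22 = \left(-6\right)^{2} \cdot 14 \cdot 22 = 36 \cdot 14 \cdot 22 = 504 \cdot 22 = 11088$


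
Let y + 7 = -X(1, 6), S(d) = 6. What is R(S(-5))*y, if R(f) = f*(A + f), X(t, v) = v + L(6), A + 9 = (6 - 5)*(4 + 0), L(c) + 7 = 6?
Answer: -72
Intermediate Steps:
L(c) = -1 (L(c) = -7 + 6 = -1)
A = -5 (A = -9 + (6 - 5)*(4 + 0) = -9 + 1*4 = -9 + 4 = -5)
X(t, v) = -1 + v (X(t, v) = v - 1 = -1 + v)
R(f) = f*(-5 + f)
y = -12 (y = -7 - (-1 + 6) = -7 - 1*5 = -7 - 5 = -12)
R(S(-5))*y = (6*(-5 + 6))*(-12) = (6*1)*(-12) = 6*(-12) = -72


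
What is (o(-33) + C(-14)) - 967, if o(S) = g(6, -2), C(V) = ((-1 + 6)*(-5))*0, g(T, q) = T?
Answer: -961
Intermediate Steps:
C(V) = 0 (C(V) = (5*(-5))*0 = -25*0 = 0)
o(S) = 6
(o(-33) + C(-14)) - 967 = (6 + 0) - 967 = 6 - 967 = -961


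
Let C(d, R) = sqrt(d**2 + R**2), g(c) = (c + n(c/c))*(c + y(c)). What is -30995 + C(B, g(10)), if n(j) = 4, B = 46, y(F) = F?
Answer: -30995 + 2*sqrt(20129) ≈ -30711.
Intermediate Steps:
g(c) = 2*c*(4 + c) (g(c) = (c + 4)*(c + c) = (4 + c)*(2*c) = 2*c*(4 + c))
C(d, R) = sqrt(R**2 + d**2)
-30995 + C(B, g(10)) = -30995 + sqrt((2*10*(4 + 10))**2 + 46**2) = -30995 + sqrt((2*10*14)**2 + 2116) = -30995 + sqrt(280**2 + 2116) = -30995 + sqrt(78400 + 2116) = -30995 + sqrt(80516) = -30995 + 2*sqrt(20129)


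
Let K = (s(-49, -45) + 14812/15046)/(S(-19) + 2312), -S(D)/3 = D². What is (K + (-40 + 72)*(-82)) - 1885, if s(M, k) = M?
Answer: -41689524624/9245767 ≈ -4509.0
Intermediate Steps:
S(D) = -3*D²
K = -361221/9245767 (K = (-49 + 14812/15046)/(-3*(-19)² + 2312) = (-49 + 14812*(1/15046))/(-3*361 + 2312) = (-49 + 7406/7523)/(-1083 + 2312) = -361221/7523/1229 = -361221/7523*1/1229 = -361221/9245767 ≈ -0.039069)
(K + (-40 + 72)*(-82)) - 1885 = (-361221/9245767 + (-40 + 72)*(-82)) - 1885 = (-361221/9245767 + 32*(-82)) - 1885 = (-361221/9245767 - 2624) - 1885 = -24261253829/9245767 - 1885 = -41689524624/9245767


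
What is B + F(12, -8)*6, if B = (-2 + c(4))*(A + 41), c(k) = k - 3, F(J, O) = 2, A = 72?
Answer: -101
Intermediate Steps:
c(k) = -3 + k
B = -113 (B = (-2 + (-3 + 4))*(72 + 41) = (-2 + 1)*113 = -1*113 = -113)
B + F(12, -8)*6 = -113 + 2*6 = -113 + 12 = -101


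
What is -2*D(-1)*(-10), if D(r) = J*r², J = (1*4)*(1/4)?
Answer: 20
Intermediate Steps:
J = 1 (J = 4*(1*(¼)) = 4*(¼) = 1)
D(r) = r² (D(r) = 1*r² = r²)
-2*D(-1)*(-10) = -2*(-1)²*(-10) = -2*1*(-10) = -2*(-10) = 20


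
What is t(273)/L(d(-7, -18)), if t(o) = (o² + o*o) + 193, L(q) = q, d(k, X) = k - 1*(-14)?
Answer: 149251/7 ≈ 21322.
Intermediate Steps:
d(k, X) = 14 + k (d(k, X) = k + 14 = 14 + k)
t(o) = 193 + 2*o² (t(o) = (o² + o²) + 193 = 2*o² + 193 = 193 + 2*o²)
t(273)/L(d(-7, -18)) = (193 + 2*273²)/(14 - 7) = (193 + 2*74529)/7 = (193 + 149058)*(⅐) = 149251*(⅐) = 149251/7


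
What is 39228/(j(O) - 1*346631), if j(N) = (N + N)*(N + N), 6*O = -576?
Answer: -39228/309767 ≈ -0.12664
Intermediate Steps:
O = -96 (O = (⅙)*(-576) = -96)
j(N) = 4*N² (j(N) = (2*N)*(2*N) = 4*N²)
39228/(j(O) - 1*346631) = 39228/(4*(-96)² - 1*346631) = 39228/(4*9216 - 346631) = 39228/(36864 - 346631) = 39228/(-309767) = 39228*(-1/309767) = -39228/309767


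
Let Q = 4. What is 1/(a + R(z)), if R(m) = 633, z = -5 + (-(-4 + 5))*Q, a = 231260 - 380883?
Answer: -1/148990 ≈ -6.7119e-6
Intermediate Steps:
a = -149623
z = -9 (z = -5 - (-4 + 5)*4 = -5 - 1*1*4 = -5 - 1*4 = -5 - 4 = -9)
1/(a + R(z)) = 1/(-149623 + 633) = 1/(-148990) = -1/148990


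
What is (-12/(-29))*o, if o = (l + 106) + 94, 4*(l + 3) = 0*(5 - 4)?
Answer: 2364/29 ≈ 81.517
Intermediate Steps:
l = -3 (l = -3 + (0*(5 - 4))/4 = -3 + (0*1)/4 = -3 + (¼)*0 = -3 + 0 = -3)
o = 197 (o = (-3 + 106) + 94 = 103 + 94 = 197)
(-12/(-29))*o = -12/(-29)*197 = -12*(-1/29)*197 = (12/29)*197 = 2364/29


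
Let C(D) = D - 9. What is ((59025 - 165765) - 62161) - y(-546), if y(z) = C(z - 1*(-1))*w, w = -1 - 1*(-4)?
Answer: -167239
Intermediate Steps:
w = 3 (w = -1 + 4 = 3)
C(D) = -9 + D
y(z) = -24 + 3*z (y(z) = (-9 + (z - 1*(-1)))*3 = (-9 + (z + 1))*3 = (-9 + (1 + z))*3 = (-8 + z)*3 = -24 + 3*z)
((59025 - 165765) - 62161) - y(-546) = ((59025 - 165765) - 62161) - (-24 + 3*(-546)) = (-106740 - 62161) - (-24 - 1638) = -168901 - 1*(-1662) = -168901 + 1662 = -167239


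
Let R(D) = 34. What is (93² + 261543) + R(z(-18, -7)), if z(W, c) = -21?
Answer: 270226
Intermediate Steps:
(93² + 261543) + R(z(-18, -7)) = (93² + 261543) + 34 = (8649 + 261543) + 34 = 270192 + 34 = 270226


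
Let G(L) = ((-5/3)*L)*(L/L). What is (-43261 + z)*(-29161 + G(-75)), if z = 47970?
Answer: -136730524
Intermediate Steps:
G(L) = -5*L/3 (G(L) = ((-5*1/3)*L)*1 = -5*L/3*1 = -5*L/3)
(-43261 + z)*(-29161 + G(-75)) = (-43261 + 47970)*(-29161 - 5/3*(-75)) = 4709*(-29161 + 125) = 4709*(-29036) = -136730524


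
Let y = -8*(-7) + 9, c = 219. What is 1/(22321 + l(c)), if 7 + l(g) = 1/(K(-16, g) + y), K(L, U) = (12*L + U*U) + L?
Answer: 47818/1067010853 ≈ 4.4815e-5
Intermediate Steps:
K(L, U) = U² + 13*L (K(L, U) = (12*L + U²) + L = (U² + 12*L) + L = U² + 13*L)
y = 65 (y = 56 + 9 = 65)
l(g) = -7 + 1/(-143 + g²) (l(g) = -7 + 1/((g² + 13*(-16)) + 65) = -7 + 1/((g² - 208) + 65) = -7 + 1/((-208 + g²) + 65) = -7 + 1/(-143 + g²))
1/(22321 + l(c)) = 1/(22321 + (1002 - 7*219²)/(-143 + 219²)) = 1/(22321 + (1002 - 7*47961)/(-143 + 47961)) = 1/(22321 + (1002 - 335727)/47818) = 1/(22321 + (1/47818)*(-334725)) = 1/(22321 - 334725/47818) = 1/(1067010853/47818) = 47818/1067010853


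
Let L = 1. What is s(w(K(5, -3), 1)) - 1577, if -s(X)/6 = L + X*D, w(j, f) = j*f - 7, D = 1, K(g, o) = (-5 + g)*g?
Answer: -1541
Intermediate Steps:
K(g, o) = g*(-5 + g)
w(j, f) = -7 + f*j (w(j, f) = f*j - 7 = -7 + f*j)
s(X) = -6 - 6*X (s(X) = -6*(1 + X*1) = -6*(1 + X) = -6 - 6*X)
s(w(K(5, -3), 1)) - 1577 = (-6 - 6*(-7 + 1*(5*(-5 + 5)))) - 1577 = (-6 - 6*(-7 + 1*(5*0))) - 1577 = (-6 - 6*(-7 + 1*0)) - 1577 = (-6 - 6*(-7 + 0)) - 1577 = (-6 - 6*(-7)) - 1577 = (-6 + 42) - 1577 = 36 - 1577 = -1541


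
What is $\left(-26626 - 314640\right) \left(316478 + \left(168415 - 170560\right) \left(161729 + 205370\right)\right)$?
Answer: $268614180550282$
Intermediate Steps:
$\left(-26626 - 314640\right) \left(316478 + \left(168415 - 170560\right) \left(161729 + 205370\right)\right) = - 341266 \left(316478 - 787427355\right) = \left(-341266\right) \left(-787110877\right) = 268614180550282$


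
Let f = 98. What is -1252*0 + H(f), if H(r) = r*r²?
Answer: 941192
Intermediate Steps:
H(r) = r³
-1252*0 + H(f) = -1252*0 + 98³ = 0 + 941192 = 941192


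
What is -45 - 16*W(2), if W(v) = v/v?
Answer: -61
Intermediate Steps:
W(v) = 1
-45 - 16*W(2) = -45 - 16*1 = -45 - 16 = -61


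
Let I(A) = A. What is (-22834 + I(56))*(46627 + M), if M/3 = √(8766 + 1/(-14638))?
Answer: -1062069806 - 34167*√1878299957066/7319 ≈ -1.0685e+9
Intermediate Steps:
M = 3*√1878299957066/14638 (M = 3*√(8766 + 1/(-14638)) = 3*√(8766 - 1/14638) = 3*√(128316707/14638) = 3*(√1878299957066/14638) = 3*√1878299957066/14638 ≈ 280.88)
(-22834 + I(56))*(46627 + M) = (-22834 + 56)*(46627 + 3*√1878299957066/14638) = -22778*(46627 + 3*√1878299957066/14638) = -1062069806 - 34167*√1878299957066/7319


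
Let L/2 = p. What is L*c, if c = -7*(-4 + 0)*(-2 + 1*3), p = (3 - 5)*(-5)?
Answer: 560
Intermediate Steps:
p = 10 (p = -2*(-5) = 10)
L = 20 (L = 2*10 = 20)
c = 28 (c = -(-28)*(-2 + 3) = -(-28) = -7*(-4) = 28)
L*c = 20*28 = 560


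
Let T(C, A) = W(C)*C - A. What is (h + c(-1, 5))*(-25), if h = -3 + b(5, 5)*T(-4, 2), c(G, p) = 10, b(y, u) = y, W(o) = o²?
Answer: 8075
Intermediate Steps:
T(C, A) = C³ - A (T(C, A) = C²*C - A = C³ - A)
h = -333 (h = -3 + 5*((-4)³ - 1*2) = -3 + 5*(-64 - 2) = -3 + 5*(-66) = -3 - 330 = -333)
(h + c(-1, 5))*(-25) = (-333 + 10)*(-25) = -323*(-25) = 8075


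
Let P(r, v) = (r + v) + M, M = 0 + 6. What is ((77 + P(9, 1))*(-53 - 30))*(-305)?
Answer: 2354295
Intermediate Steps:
M = 6
P(r, v) = 6 + r + v (P(r, v) = (r + v) + 6 = 6 + r + v)
((77 + P(9, 1))*(-53 - 30))*(-305) = ((77 + (6 + 9 + 1))*(-53 - 30))*(-305) = ((77 + 16)*(-83))*(-305) = (93*(-83))*(-305) = -7719*(-305) = 2354295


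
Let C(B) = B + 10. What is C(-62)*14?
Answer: -728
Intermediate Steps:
C(B) = 10 + B
C(-62)*14 = (10 - 62)*14 = -52*14 = -728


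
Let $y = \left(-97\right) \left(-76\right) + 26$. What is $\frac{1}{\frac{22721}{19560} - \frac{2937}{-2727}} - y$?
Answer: $- \frac{98147356434}{13267543} \approx -7397.6$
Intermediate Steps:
$y = 7398$ ($y = 7372 + 26 = 7398$)
$\frac{1}{\frac{22721}{19560} - \frac{2937}{-2727}} - y = \frac{1}{\frac{22721}{19560} - \frac{2937}{-2727}} - 7398 = \frac{1}{22721 \cdot \frac{1}{19560} - - \frac{979}{909}} - 7398 = \frac{1}{\frac{22721}{19560} + \frac{979}{909}} - 7398 = \frac{1}{\frac{13267543}{5926680}} - 7398 = \frac{5926680}{13267543} - 7398 = - \frac{98147356434}{13267543}$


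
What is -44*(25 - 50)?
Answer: 1100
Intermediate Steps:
-44*(25 - 50) = -44*(-25) = 1100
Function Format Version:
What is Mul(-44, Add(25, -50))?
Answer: 1100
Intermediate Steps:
Mul(-44, Add(25, -50)) = Mul(-44, -25) = 1100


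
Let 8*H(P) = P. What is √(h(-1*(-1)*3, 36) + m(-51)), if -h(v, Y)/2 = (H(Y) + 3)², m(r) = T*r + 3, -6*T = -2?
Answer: I*√506/2 ≈ 11.247*I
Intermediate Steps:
T = ⅓ (T = -⅙*(-2) = ⅓ ≈ 0.33333)
H(P) = P/8
m(r) = 3 + r/3 (m(r) = r/3 + 3 = 3 + r/3)
h(v, Y) = -2*(3 + Y/8)² (h(v, Y) = -2*(Y/8 + 3)² = -2*(3 + Y/8)²)
√(h(-1*(-1)*3, 36) + m(-51)) = √(-(24 + 36)²/32 + (3 + (⅓)*(-51))) = √(-1/32*60² + (3 - 17)) = √(-1/32*3600 - 14) = √(-225/2 - 14) = √(-253/2) = I*√506/2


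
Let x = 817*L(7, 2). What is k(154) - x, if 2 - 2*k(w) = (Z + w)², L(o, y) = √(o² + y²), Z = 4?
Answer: -12481 - 817*√53 ≈ -18429.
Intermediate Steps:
x = 817*√53 (x = 817*√(7² + 2²) = 817*√(49 + 4) = 817*√53 ≈ 5947.9)
k(w) = 1 - (4 + w)²/2
k(154) - x = (1 - (4 + 154)²/2) - 817*√53 = (1 - ½*158²) - 817*√53 = (1 - ½*24964) - 817*√53 = (1 - 12482) - 817*√53 = -12481 - 817*√53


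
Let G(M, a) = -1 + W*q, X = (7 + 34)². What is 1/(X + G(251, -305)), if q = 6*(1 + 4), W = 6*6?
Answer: 1/2760 ≈ 0.00036232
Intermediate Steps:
W = 36
q = 30 (q = 6*5 = 30)
X = 1681 (X = 41² = 1681)
G(M, a) = 1079 (G(M, a) = -1 + 36*30 = -1 + 1080 = 1079)
1/(X + G(251, -305)) = 1/(1681 + 1079) = 1/2760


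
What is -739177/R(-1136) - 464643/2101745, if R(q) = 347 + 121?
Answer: -1553779016789/983616660 ≈ -1579.7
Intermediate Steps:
R(q) = 468
-739177/R(-1136) - 464643/2101745 = -739177/468 - 464643/2101745 = -1553779016789/983616660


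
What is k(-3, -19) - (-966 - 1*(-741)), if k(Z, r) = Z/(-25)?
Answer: 5628/25 ≈ 225.12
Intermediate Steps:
k(Z, r) = -Z/25 (k(Z, r) = Z*(-1/25) = -Z/25)
k(-3, -19) - (-966 - 1*(-741)) = -1/25*(-3) - (-966 - 1*(-741)) = 3/25 - (-966 + 741) = 3/25 - 1*(-225) = 3/25 + 225 = 5628/25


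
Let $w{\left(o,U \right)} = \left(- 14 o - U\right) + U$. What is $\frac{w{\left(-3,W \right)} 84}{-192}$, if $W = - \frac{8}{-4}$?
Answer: $- \frac{147}{8} \approx -18.375$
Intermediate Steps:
$W = 2$ ($W = \left(-8\right) \left(- \frac{1}{4}\right) = 2$)
$w{\left(o,U \right)} = - 14 o$ ($w{\left(o,U \right)} = \left(- U - 14 o\right) + U = - 14 o$)
$\frac{w{\left(-3,W \right)} 84}{-192} = \frac{\left(-14\right) \left(-3\right) 84}{-192} = 42 \cdot 84 \left(- \frac{1}{192}\right) = 3528 \left(- \frac{1}{192}\right) = - \frac{147}{8}$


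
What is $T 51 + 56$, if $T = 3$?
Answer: $209$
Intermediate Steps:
$T 51 + 56 = 3 \cdot 51 + 56 = 153 + 56 = 209$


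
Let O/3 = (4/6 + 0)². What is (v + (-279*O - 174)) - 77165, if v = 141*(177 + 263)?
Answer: -15671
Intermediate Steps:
O = 4/3 (O = 3*(4/6 + 0)² = 3*(4*(⅙) + 0)² = 3*(⅔ + 0)² = 3*(⅔)² = 3*(4/9) = 4/3 ≈ 1.3333)
v = 62040 (v = 141*440 = 62040)
(v + (-279*O - 174)) - 77165 = (62040 + (-279*4/3 - 174)) - 77165 = (62040 + (-372 - 174)) - 77165 = (62040 - 546) - 77165 = 61494 - 77165 = -15671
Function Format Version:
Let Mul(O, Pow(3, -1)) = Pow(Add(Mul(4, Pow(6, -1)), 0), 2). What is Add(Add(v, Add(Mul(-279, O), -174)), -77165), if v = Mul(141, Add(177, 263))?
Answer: -15671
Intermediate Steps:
O = Rational(4, 3) (O = Mul(3, Pow(Add(Mul(4, Pow(6, -1)), 0), 2)) = Mul(3, Pow(Add(Mul(4, Rational(1, 6)), 0), 2)) = Mul(3, Pow(Add(Rational(2, 3), 0), 2)) = Mul(3, Pow(Rational(2, 3), 2)) = Mul(3, Rational(4, 9)) = Rational(4, 3) ≈ 1.3333)
v = 62040 (v = Mul(141, 440) = 62040)
Add(Add(v, Add(Mul(-279, O), -174)), -77165) = Add(Add(62040, Add(Mul(-279, Rational(4, 3)), -174)), -77165) = Add(Add(62040, Add(-372, -174)), -77165) = Add(Add(62040, -546), -77165) = Add(61494, -77165) = -15671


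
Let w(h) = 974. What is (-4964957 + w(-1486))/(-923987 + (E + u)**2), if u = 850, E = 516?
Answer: -4963983/941969 ≈ -5.2698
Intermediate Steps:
(-4964957 + w(-1486))/(-923987 + (E + u)**2) = (-4964957 + 974)/(-923987 + (516 + 850)**2) = -4963983/(-923987 + 1366**2) = -4963983/(-923987 + 1865956) = -4963983/941969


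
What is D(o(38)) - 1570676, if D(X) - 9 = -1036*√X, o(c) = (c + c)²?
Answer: -1649403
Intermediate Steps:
o(c) = 4*c² (o(c) = (2*c)² = 4*c²)
D(X) = 9 - 1036*√X
D(o(38)) - 1570676 = (9 - 1036*√(4*38²)) - 1570676 = (9 - 1036*√(4*1444)) - 1570676 = (9 - 1036*√5776) - 1570676 = (9 - 1036*76) - 1570676 = (9 - 78736) - 1570676 = -78727 - 1570676 = -1649403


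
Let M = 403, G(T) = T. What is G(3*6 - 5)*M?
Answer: 5239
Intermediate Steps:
G(3*6 - 5)*M = (3*6 - 5)*403 = (18 - 5)*403 = 13*403 = 5239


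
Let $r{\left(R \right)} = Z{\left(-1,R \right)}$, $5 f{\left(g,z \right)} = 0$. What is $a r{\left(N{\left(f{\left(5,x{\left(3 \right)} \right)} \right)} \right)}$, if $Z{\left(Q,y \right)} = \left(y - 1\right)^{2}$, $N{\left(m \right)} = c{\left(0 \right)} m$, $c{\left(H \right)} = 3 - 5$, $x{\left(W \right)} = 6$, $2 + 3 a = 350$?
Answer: $116$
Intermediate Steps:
$a = 116$ ($a = - \frac{2}{3} + \frac{1}{3} \cdot 350 = - \frac{2}{3} + \frac{350}{3} = 116$)
$f{\left(g,z \right)} = 0$ ($f{\left(g,z \right)} = \frac{1}{5} \cdot 0 = 0$)
$c{\left(H \right)} = -2$
$N{\left(m \right)} = - 2 m$
$Z{\left(Q,y \right)} = \left(-1 + y\right)^{2}$
$r{\left(R \right)} = \left(-1 + R\right)^{2}$
$a r{\left(N{\left(f{\left(5,x{\left(3 \right)} \right)} \right)} \right)} = 116 \left(-1 - 0\right)^{2} = 116 \left(-1 + 0\right)^{2} = 116 \left(-1\right)^{2} = 116 \cdot 1 = 116$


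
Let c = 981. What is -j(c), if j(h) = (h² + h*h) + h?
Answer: -1925703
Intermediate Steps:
j(h) = h + 2*h² (j(h) = (h² + h²) + h = 2*h² + h = h + 2*h²)
-j(c) = -981*(1 + 2*981) = -981*(1 + 1962) = -981*1963 = -1*1925703 = -1925703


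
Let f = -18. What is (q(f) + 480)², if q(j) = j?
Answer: 213444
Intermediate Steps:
(q(f) + 480)² = (-18 + 480)² = 462² = 213444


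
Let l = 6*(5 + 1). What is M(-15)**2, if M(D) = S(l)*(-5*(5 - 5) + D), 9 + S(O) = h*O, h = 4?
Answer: 4100625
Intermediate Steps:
l = 36 (l = 6*6 = 36)
S(O) = -9 + 4*O
M(D) = 135*D (M(D) = (-9 + 4*36)*(-5*(5 - 5) + D) = (-9 + 144)*(-5*0 + D) = 135*(0 + D) = 135*D)
M(-15)**2 = (135*(-15))**2 = (-2025)**2 = 4100625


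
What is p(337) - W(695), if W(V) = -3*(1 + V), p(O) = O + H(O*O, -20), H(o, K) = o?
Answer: 115994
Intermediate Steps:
p(O) = O + O² (p(O) = O + O*O = O + O²)
W(V) = -3 - 3*V
p(337) - W(695) = 337*(1 + 337) - (-3 - 3*695) = 337*338 - (-3 - 2085) = 113906 - 1*(-2088) = 113906 + 2088 = 115994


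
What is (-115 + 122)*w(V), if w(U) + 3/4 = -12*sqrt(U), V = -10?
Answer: -21/4 - 84*I*sqrt(10) ≈ -5.25 - 265.63*I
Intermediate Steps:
w(U) = -3/4 - 12*sqrt(U)
(-115 + 122)*w(V) = (-115 + 122)*(-3/4 - 12*I*sqrt(10)) = 7*(-3/4 - 12*I*sqrt(10)) = -21/4 - 84*I*sqrt(10)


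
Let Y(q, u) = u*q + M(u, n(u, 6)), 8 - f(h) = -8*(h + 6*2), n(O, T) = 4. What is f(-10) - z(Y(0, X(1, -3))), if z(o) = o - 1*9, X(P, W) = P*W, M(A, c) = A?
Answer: 36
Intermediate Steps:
f(h) = 104 + 8*h (f(h) = 8 - (-8)*(h + 6*2) = 8 - (-8)*(h + 12) = 8 - (-8)*(12 + h) = 8 - (-96 - 8*h) = 8 + (96 + 8*h) = 104 + 8*h)
Y(q, u) = u + q*u (Y(q, u) = u*q + u = q*u + u = u + q*u)
z(o) = -9 + o (z(o) = o - 9 = -9 + o)
f(-10) - z(Y(0, X(1, -3))) = (104 + 8*(-10)) - (-9 + (1*(-3))*(1 + 0)) = (104 - 80) - (-9 - 3*1) = 24 - (-9 - 3) = 24 - 1*(-12) = 24 + 12 = 36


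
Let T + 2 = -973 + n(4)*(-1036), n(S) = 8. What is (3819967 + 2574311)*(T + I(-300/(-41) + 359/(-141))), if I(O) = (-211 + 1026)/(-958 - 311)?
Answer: -25056110491412/423 ≈ -5.9234e+10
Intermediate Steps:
I(O) = -815/1269 (I(O) = 815/(-1269) = 815*(-1/1269) = -815/1269)
T = -9263 (T = -2 + (-973 + 8*(-1036)) = -2 + (-973 - 8288) = -2 - 9261 = -9263)
(3819967 + 2574311)*(T + I(-300/(-41) + 359/(-141))) = (3819967 + 2574311)*(-9263 - 815/1269) = 6394278*(-11755562/1269) = -25056110491412/423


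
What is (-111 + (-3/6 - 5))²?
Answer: 54289/4 ≈ 13572.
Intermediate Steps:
(-111 + (-3/6 - 5))² = (-111 + ((⅙)*(-3) - 5))² = (-111 + (-½ - 5))² = (-111 - 11/2)² = (-233/2)² = 54289/4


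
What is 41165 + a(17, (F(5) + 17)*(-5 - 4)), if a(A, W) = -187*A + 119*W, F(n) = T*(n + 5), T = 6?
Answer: -44481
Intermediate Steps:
F(n) = 30 + 6*n (F(n) = 6*(n + 5) = 6*(5 + n) = 30 + 6*n)
41165 + a(17, (F(5) + 17)*(-5 - 4)) = 41165 + (-187*17 + 119*(((30 + 6*5) + 17)*(-5 - 4))) = 41165 + (-3179 + 119*(((30 + 30) + 17)*(-9))) = 41165 + (-3179 + 119*((60 + 17)*(-9))) = 41165 + (-3179 + 119*(77*(-9))) = 41165 + (-3179 + 119*(-693)) = 41165 + (-3179 - 82467) = 41165 - 85646 = -44481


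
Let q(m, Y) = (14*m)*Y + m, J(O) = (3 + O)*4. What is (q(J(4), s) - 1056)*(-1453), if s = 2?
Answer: 354532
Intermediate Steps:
J(O) = 12 + 4*O
q(m, Y) = m + 14*Y*m (q(m, Y) = 14*Y*m + m = m + 14*Y*m)
(q(J(4), s) - 1056)*(-1453) = ((12 + 4*4)*(1 + 14*2) - 1056)*(-1453) = ((12 + 16)*(1 + 28) - 1056)*(-1453) = (28*29 - 1056)*(-1453) = (812 - 1056)*(-1453) = -244*(-1453) = 354532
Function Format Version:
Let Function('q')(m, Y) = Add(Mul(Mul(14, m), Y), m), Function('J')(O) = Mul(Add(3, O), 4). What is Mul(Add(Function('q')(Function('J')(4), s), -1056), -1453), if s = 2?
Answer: 354532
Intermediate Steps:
Function('J')(O) = Add(12, Mul(4, O))
Function('q')(m, Y) = Add(m, Mul(14, Y, m)) (Function('q')(m, Y) = Add(Mul(14, Y, m), m) = Add(m, Mul(14, Y, m)))
Mul(Add(Function('q')(Function('J')(4), s), -1056), -1453) = Mul(Add(Mul(Add(12, Mul(4, 4)), Add(1, Mul(14, 2))), -1056), -1453) = Mul(Add(Mul(Add(12, 16), Add(1, 28)), -1056), -1453) = Mul(Add(Mul(28, 29), -1056), -1453) = Mul(Add(812, -1056), -1453) = Mul(-244, -1453) = 354532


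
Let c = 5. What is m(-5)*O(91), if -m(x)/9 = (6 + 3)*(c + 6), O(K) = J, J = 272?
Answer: -242352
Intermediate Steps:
O(K) = 272
m(x) = -891 (m(x) = -9*(6 + 3)*(5 + 6) = -81*11 = -9*99 = -891)
m(-5)*O(91) = -891*272 = -242352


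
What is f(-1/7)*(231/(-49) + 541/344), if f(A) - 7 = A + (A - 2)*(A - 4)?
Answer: -5832615/117992 ≈ -49.432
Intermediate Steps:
f(A) = 7 + A + (-4 + A)*(-2 + A) (f(A) = 7 + (A + (A - 2)*(A - 4)) = 7 + (A + (-2 + A)*(-4 + A)) = 7 + (A + (-4 + A)*(-2 + A)) = 7 + A + (-4 + A)*(-2 + A))
f(-1/7)*(231/(-49) + 541/344) = (15 + (-1/7)**2 - (-5)/7)*(231/(-49) + 541/344) = (15 + (-1*1/7)**2 - (-5)/7)*(231*(-1/49) + 541*(1/344)) = (15 + (-1/7)**2 - 5*(-1/7))*(-33/7 + 541/344) = (15 + 1/49 + 5/7)*(-7565/2408) = (771/49)*(-7565/2408) = -5832615/117992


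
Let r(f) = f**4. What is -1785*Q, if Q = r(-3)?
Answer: -144585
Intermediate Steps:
Q = 81 (Q = (-3)**4 = 81)
-1785*Q = -1785*81 = -144585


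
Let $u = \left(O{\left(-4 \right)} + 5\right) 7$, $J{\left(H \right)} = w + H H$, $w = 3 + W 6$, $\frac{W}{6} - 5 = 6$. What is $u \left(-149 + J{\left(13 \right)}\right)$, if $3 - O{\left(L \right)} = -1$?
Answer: $26397$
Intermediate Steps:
$W = 66$ ($W = 30 + 6 \cdot 6 = 30 + 36 = 66$)
$O{\left(L \right)} = 4$ ($O{\left(L \right)} = 3 - -1 = 3 + 1 = 4$)
$w = 399$ ($w = 3 + 66 \cdot 6 = 3 + 396 = 399$)
$J{\left(H \right)} = 399 + H^{2}$ ($J{\left(H \right)} = 399 + H H = 399 + H^{2}$)
$u = 63$ ($u = \left(4 + 5\right) 7 = 9 \cdot 7 = 63$)
$u \left(-149 + J{\left(13 \right)}\right) = 63 \left(-149 + \left(399 + 13^{2}\right)\right) = 63 \left(-149 + \left(399 + 169\right)\right) = 63 \left(-149 + 568\right) = 63 \cdot 419 = 26397$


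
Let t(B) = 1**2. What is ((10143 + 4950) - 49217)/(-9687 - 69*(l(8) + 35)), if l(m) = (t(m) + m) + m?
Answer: 34124/13275 ≈ 2.5705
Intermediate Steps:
t(B) = 1
l(m) = 1 + 2*m (l(m) = (1 + m) + m = 1 + 2*m)
((10143 + 4950) - 49217)/(-9687 - 69*(l(8) + 35)) = ((10143 + 4950) - 49217)/(-9687 - 69*((1 + 2*8) + 35)) = (15093 - 49217)/(-9687 - 69*((1 + 16) + 35)) = -34124/(-9687 - 69*(17 + 35)) = -34124/(-9687 - 69*52) = -34124/(-9687 - 3588) = -34124/(-13275) = -34124*(-1/13275) = 34124/13275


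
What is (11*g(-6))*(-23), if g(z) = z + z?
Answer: 3036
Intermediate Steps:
g(z) = 2*z
(11*g(-6))*(-23) = (11*(2*(-6)))*(-23) = (11*(-12))*(-23) = -132*(-23) = 3036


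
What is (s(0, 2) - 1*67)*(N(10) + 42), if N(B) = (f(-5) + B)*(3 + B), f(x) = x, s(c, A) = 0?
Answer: -7169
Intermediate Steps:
N(B) = (-5 + B)*(3 + B)
(s(0, 2) - 1*67)*(N(10) + 42) = (0 - 1*67)*((-15 + 10**2 - 2*10) + 42) = (0 - 67)*((-15 + 100 - 20) + 42) = -67*(65 + 42) = -67*107 = -7169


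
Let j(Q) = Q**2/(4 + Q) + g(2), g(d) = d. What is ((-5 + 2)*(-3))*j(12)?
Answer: 99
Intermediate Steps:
j(Q) = 2 + Q**2/(4 + Q) (j(Q) = Q**2/(4 + Q) + 2 = 2 + Q**2/(4 + Q))
((-5 + 2)*(-3))*j(12) = ((-5 + 2)*(-3))*((8 + 12**2 + 2*12)/(4 + 12)) = (-3*(-3))*((8 + 144 + 24)/16) = 9*((1/16)*176) = 9*11 = 99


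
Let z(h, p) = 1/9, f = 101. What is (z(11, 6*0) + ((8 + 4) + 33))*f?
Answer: 41006/9 ≈ 4556.2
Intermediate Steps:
z(h, p) = 1/9
(z(11, 6*0) + ((8 + 4) + 33))*f = (1/9 + ((8 + 4) + 33))*101 = (1/9 + (12 + 33))*101 = (1/9 + 45)*101 = (406/9)*101 = 41006/9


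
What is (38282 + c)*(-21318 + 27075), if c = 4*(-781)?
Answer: 202404606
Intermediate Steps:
c = -3124
(38282 + c)*(-21318 + 27075) = (38282 - 3124)*(-21318 + 27075) = 35158*5757 = 202404606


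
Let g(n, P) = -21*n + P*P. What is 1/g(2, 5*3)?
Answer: 1/183 ≈ 0.0054645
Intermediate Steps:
g(n, P) = P² - 21*n (g(n, P) = -21*n + P² = P² - 21*n)
1/g(2, 5*3) = 1/((5*3)² - 21*2) = 1/(15² - 42) = 1/(225 - 42) = 1/183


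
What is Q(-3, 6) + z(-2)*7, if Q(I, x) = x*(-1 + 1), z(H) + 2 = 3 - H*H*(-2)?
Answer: 63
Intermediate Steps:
z(H) = 1 + 2*H² (z(H) = -2 + (3 - H*H*(-2)) = -2 + (3 - H²*(-2)) = -2 + (3 - (-2)*H²) = -2 + (3 + 2*H²) = 1 + 2*H²)
Q(I, x) = 0 (Q(I, x) = x*0 = 0)
Q(-3, 6) + z(-2)*7 = 0 + (1 + 2*(-2)²)*7 = 0 + (1 + 2*4)*7 = 0 + (1 + 8)*7 = 0 + 9*7 = 0 + 63 = 63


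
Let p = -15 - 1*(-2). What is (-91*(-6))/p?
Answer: -42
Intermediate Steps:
p = -13 (p = -15 + 2 = -13)
(-91*(-6))/p = -91*(-6)/(-13) = 546*(-1/13) = -42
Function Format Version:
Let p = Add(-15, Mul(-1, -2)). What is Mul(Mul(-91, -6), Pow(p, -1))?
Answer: -42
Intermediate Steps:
p = -13 (p = Add(-15, 2) = -13)
Mul(Mul(-91, -6), Pow(p, -1)) = Mul(Mul(-91, -6), Pow(-13, -1)) = Mul(546, Rational(-1, 13)) = -42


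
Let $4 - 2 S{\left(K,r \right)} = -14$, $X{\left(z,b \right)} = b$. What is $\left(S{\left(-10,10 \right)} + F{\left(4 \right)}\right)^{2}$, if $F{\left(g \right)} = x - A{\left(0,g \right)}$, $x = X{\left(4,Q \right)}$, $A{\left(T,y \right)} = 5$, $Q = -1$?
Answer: $9$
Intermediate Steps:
$S{\left(K,r \right)} = 9$ ($S{\left(K,r \right)} = 2 - -7 = 2 + 7 = 9$)
$x = -1$
$F{\left(g \right)} = -6$ ($F{\left(g \right)} = -1 - 5 = -6$)
$\left(S{\left(-10,10 \right)} + F{\left(4 \right)}\right)^{2} = \left(9 - 6\right)^{2} = 3^{2} = 9$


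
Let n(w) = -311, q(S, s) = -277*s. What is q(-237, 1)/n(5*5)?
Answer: 277/311 ≈ 0.89068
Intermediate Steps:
q(-237, 1)/n(5*5) = -277*1/(-311) = -277*(-1/311) = 277/311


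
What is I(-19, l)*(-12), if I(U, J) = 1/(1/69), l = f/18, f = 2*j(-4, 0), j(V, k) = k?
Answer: -828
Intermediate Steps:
f = 0 (f = 2*0 = 0)
l = 0 (l = 0/18 = 0*(1/18) = 0)
I(U, J) = 69 (I(U, J) = 1/(1/69) = 69)
I(-19, l)*(-12) = 69*(-12) = -828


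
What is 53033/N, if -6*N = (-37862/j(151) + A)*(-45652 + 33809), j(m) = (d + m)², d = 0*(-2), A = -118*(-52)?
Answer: 3627616299/828234721691 ≈ 0.0043799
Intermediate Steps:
A = 6136
d = 0
j(m) = m² (j(m) = (0 + m)² = m²)
N = 828234721691/68403 (N = -(-37862/(151²) + 6136)*(-45652 + 33809)/6 = -(-37862/22801 + 6136)*(-11843)/6 = -69934537*(-11843)/68403 = -⅙*(-1656469443382/22801) = 828234721691/68403 ≈ 1.2108e+7)
53033/N = 53033/(828234721691/68403) = 53033*(68403/828234721691) = 3627616299/828234721691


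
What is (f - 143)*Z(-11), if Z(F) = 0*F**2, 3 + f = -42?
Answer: 0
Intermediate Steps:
f = -45 (f = -3 - 42 = -45)
Z(F) = 0
(f - 143)*Z(-11) = (-45 - 143)*0 = -188*0 = 0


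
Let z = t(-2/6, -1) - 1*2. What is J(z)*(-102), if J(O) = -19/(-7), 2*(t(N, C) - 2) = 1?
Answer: -1938/7 ≈ -276.86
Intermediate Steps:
t(N, C) = 5/2 (t(N, C) = 2 + (½)*1 = 2 + ½ = 5/2)
z = ½ (z = 5/2 - 1*2 = 5/2 - 2 = ½ ≈ 0.50000)
J(O) = 19/7 (J(O) = -19*(-⅐) = 19/7)
J(z)*(-102) = (19/7)*(-102) = -1938/7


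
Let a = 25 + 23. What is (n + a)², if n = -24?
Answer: 576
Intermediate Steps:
a = 48
(n + a)² = (-24 + 48)² = 24² = 576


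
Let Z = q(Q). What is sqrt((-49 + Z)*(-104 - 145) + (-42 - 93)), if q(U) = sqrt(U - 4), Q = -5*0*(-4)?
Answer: sqrt(12066 - 498*I) ≈ 109.87 - 2.2663*I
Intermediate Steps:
Q = 0 (Q = 0*(-4) = 0)
q(U) = sqrt(-4 + U)
Z = 2*I (Z = sqrt(-4 + 0) = sqrt(-4) = 2*I ≈ 2.0*I)
sqrt((-49 + Z)*(-104 - 145) + (-42 - 93)) = sqrt((-49 + 2*I)*(-104 - 145) + (-42 - 93)) = sqrt((-49 + 2*I)*(-249) - 135) = sqrt((12201 - 498*I) - 135) = sqrt(12066 - 498*I)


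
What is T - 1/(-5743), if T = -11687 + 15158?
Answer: 19933954/5743 ≈ 3471.0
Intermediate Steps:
T = 3471
T - 1/(-5743) = 3471 - 1/(-5743) = 3471 - 1*(-1/5743) = 3471 + 1/5743 = 19933954/5743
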